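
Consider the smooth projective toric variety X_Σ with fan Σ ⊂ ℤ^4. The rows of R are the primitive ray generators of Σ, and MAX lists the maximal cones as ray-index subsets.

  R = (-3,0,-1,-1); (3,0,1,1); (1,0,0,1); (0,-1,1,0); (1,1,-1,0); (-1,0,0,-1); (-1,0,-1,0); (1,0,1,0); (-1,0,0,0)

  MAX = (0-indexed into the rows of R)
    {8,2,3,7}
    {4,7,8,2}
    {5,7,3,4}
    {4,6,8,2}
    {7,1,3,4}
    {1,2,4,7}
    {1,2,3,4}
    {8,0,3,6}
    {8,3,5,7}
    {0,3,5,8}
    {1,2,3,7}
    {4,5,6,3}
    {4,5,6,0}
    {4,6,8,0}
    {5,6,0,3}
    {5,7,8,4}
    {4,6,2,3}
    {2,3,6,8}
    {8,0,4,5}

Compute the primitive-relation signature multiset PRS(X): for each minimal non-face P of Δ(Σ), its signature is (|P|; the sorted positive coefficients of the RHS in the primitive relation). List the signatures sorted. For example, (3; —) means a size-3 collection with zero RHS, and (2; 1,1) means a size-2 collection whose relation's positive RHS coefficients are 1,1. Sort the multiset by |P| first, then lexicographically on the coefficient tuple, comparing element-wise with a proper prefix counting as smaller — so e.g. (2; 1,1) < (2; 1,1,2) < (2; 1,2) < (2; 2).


Σ has 12 primitive collections:

  • {0,1}:  v_{0} + v_{1} = 0  →  sig = (2; —)
  • {2,5}:  v_{2} + v_{5} = 0  →  sig = (2; —)
  • {6,7}:  v_{6} + v_{7} = 0  →  sig = (2; —)
  • {0,2}:  v_{0} + v_{2} = v_{6} + v_{8}  →  sig = (2; 1,1)
  • {0,7}:  v_{0} + v_{7} = v_{5} + v_{8}  →  sig = (2; 1,1)
  • {1,8}:  v_{1} + v_{8} = v_{2} + v_{7}  →  sig = (2; 1,1)
  • {1,5}:  v_{1} + v_{5} = v_{3} + v_{4} + v_{7}  →  sig = (2; 1,1,1)
  • {1,6}:  v_{1} + v_{6} = v_{2} + v_{3} + v_{4}  →  sig = (2; 1,1,1)
  • {3,4,8}:  v_{3} + v_{4} + v_{8} = 0  →  sig = (3; —)
  • {5,6,8}:  v_{5} + v_{6} + v_{8} = v_{0}  →  sig = (3; 1)
  • {0,3,4}:  v_{0} + v_{3} + v_{4} = v_{5} + v_{6}  →  sig = (3; 1,1)
  • {2,3,4,7}:  v_{2} + v_{3} + v_{4} + v_{7} = v_{1}  →  sig = (4; 1)

Sorted signature multiset PRS(X):
    (2; —)
    (2; —)
    (2; —)
    (2; 1,1)
    (2; 1,1)
    (2; 1,1)
    (2; 1,1,1)
    (2; 1,1,1)
    (3; —)
    (3; 1)
    (3; 1,1)
    (4; 1)


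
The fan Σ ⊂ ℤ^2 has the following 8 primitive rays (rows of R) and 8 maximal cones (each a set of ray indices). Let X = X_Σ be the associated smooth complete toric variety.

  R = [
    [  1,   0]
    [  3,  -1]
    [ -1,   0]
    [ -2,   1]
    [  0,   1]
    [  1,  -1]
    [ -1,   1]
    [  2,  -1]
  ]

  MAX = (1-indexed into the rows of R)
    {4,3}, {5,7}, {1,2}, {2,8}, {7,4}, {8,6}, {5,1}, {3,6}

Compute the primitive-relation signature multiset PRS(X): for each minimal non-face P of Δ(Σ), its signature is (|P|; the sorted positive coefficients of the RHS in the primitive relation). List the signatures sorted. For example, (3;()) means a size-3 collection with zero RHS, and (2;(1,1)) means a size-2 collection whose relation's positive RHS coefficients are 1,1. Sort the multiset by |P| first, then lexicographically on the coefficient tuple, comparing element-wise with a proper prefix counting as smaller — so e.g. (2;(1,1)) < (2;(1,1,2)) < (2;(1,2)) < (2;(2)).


Δ(Σ) — 8 vertices, 20 min non-faces:

  {1,3}:  v_{1} + v_{3} = 0  ⟹  sig = (2;())
  {4,8}:  v_{4} + v_{8} = 0  ⟹  sig = (2;())
  {6,7}:  v_{6} + v_{7} = 0  ⟹  sig = (2;())
  {1,4}:  v_{1} + v_{4} = v_{7}  ⟹  sig = (2;(1))
  {1,6}:  v_{1} + v_{6} = v_{8}  ⟹  sig = (2;(1))
  {1,7}:  v_{1} + v_{7} = v_{5}  ⟹  sig = (2;(1))
  {1,8}:  v_{1} + v_{8} = v_{2}  ⟹  sig = (2;(1))
  {2,3}:  v_{2} + v_{3} = v_{8}  ⟹  sig = (2;(1))
  {2,4}:  v_{2} + v_{4} = v_{1}  ⟹  sig = (2;(1))
  {3,5}:  v_{3} + v_{5} = v_{7}  ⟹  sig = (2;(1))
  {3,7}:  v_{3} + v_{7} = v_{4}  ⟹  sig = (2;(1))
  {3,8}:  v_{3} + v_{8} = v_{6}  ⟹  sig = (2;(1))
  {4,6}:  v_{4} + v_{6} = v_{3}  ⟹  sig = (2;(1))
  {5,6}:  v_{5} + v_{6} = v_{1}  ⟹  sig = (2;(1))
  {7,8}:  v_{7} + v_{8} = v_{1}  ⟹  sig = (2;(1))
  {2,6}:  v_{2} + v_{6} = 2·v_{8}  ⟹  sig = (2;(2))
  {2,7}:  v_{2} + v_{7} = 2·v_{1}  ⟹  sig = (2;(2))
  {4,5}:  v_{4} + v_{5} = 2·v_{7}  ⟹  sig = (2;(2))
  {5,8}:  v_{5} + v_{8} = 2·v_{1}  ⟹  sig = (2;(2))
  {2,5}:  v_{2} + v_{5} = 3·v_{1}  ⟹  sig = (2;(3))

Hence PRS(X_Σ) =
    |P|=2: 20 collections, coeffs (), (), (), (1), (1), (1), (1), (1), (1), (1), (1), (1), (1), (1), (1), (2), (2), (2), (2), (3)


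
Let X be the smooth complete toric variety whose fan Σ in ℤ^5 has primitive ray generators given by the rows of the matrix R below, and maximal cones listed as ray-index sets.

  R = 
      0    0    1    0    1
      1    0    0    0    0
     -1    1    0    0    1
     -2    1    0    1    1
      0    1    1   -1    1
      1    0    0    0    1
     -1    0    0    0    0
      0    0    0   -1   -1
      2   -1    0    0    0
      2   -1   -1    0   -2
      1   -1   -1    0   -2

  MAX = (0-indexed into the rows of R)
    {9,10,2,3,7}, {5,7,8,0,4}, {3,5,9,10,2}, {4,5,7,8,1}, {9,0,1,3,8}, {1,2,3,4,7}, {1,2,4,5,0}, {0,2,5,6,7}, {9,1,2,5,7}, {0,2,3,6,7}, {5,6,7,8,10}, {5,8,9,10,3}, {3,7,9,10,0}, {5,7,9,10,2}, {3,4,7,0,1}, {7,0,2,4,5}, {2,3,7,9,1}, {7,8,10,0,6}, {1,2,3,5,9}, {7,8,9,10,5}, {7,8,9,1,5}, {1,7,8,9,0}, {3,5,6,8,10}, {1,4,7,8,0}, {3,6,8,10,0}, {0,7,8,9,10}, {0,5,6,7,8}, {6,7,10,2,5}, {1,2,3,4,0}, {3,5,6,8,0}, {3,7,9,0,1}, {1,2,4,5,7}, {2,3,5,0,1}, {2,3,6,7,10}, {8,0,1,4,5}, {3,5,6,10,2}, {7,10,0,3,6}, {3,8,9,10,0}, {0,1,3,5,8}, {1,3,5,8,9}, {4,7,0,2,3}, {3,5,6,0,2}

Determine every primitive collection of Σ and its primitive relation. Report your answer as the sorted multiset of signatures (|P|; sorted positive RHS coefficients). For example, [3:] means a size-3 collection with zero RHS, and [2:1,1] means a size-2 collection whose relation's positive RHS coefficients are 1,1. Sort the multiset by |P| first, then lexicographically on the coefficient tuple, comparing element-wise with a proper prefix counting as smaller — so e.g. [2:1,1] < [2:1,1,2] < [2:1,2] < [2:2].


Minimal non-faces — 17 found among 11 rays, 42 max cones:

  P = {1,6}:  v_{1} + v_{6} = 0  ⇒ sig = [2:]
  P = {1,10}:  v_{1} + v_{10} = v_{9}  ⇒ sig = [2:1]
  P = {2,8}:  v_{2} + v_{8} = v_{5}  ⇒ sig = [2:1]
  P = {6,9}:  v_{6} + v_{9} = v_{10}  ⇒ sig = [2:1]
  P = {4,10}:  v_{4} + v_{10} = v_{1} + v_{7}  ⇒ sig = [2:1,1]
  P = {4,6}:  v_{4} + v_{6} = v_{0} + v_{2} + v_{7}  ⇒ sig = [2:1,1,1]
  P = {4,9}:  v_{4} + v_{9} = 2·v_{1} + v_{7}  ⇒ sig = [2:1,2]
  P = {0,2,10}:  v_{0} + v_{2} + v_{10} = 0  ⇒ sig = [3:]
  P = {3,7,8}:  v_{3} + v_{7} + v_{8} = 0  ⇒ sig = [3:]
  P = {0,2,9}:  v_{0} + v_{2} + v_{9} = v_{1}  ⇒ sig = [3:1]
  P = {0,5,10}:  v_{0} + v_{5} + v_{10} = v_{8}  ⇒ sig = [3:1]
  P = {3,5,7}:  v_{3} + v_{5} + v_{7} = v_{2}  ⇒ sig = [3:1]
  P = {0,5,9}:  v_{0} + v_{5} + v_{9} = v_{1} + v_{8}  ⇒ sig = [3:1,1]
  P = {3,4,8}:  v_{3} + v_{4} + v_{8} = v_{0} + v_{1} + v_{2}  ⇒ sig = [3:1,1,1]
  P = {3,4,5}:  v_{3} + v_{4} + v_{5} = v_{0} + v_{1} + 2·v_{2}  ⇒ sig = [3:1,1,2]
  P = {0,1,2,7}:  v_{0} + v_{1} + v_{2} + v_{7} = v_{4}  ⇒ sig = [4:1]
  P = {0,1,5,7}:  v_{0} + v_{1} + v_{5} + v_{7} = v_{4} + v_{8}  ⇒ sig = [4:1,1]

Hence PRS(X_Σ) =
    |P|=2: 7 collections, coeffs (), (1), (1), (1), (1,1), (1,1,1), (1,2)
    |P|=3: 8 collections, coeffs (), (), (1), (1), (1), (1,1), (1,1,1), (1,1,2)
    |P|=4: 2 collections, coeffs (1), (1,1)


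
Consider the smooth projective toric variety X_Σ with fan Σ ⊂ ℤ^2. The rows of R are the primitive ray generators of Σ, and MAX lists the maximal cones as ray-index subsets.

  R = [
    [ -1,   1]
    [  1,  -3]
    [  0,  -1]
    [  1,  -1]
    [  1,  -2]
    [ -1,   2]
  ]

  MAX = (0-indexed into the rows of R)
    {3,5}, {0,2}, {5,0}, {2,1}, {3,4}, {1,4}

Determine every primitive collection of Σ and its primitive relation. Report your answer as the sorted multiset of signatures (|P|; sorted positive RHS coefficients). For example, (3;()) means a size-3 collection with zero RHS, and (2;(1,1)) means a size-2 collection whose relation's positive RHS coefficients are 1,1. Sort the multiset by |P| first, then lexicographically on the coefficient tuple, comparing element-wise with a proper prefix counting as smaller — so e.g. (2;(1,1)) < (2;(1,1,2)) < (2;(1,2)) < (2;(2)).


Δ(Σ) — 6 vertices, 9 min non-faces:

  {0,3}:  v_{0} + v_{3} = 0  ⟹  sig = (2;())
  {4,5}:  v_{4} + v_{5} = 0  ⟹  sig = (2;())
  {0,4}:  v_{0} + v_{4} = v_{2}  ⟹  sig = (2;(1))
  {1,5}:  v_{1} + v_{5} = v_{2}  ⟹  sig = (2;(1))
  {2,3}:  v_{2} + v_{3} = v_{4}  ⟹  sig = (2;(1))
  {2,4}:  v_{2} + v_{4} = v_{1}  ⟹  sig = (2;(1))
  {2,5}:  v_{2} + v_{5} = v_{0}  ⟹  sig = (2;(1))
  {0,1}:  v_{0} + v_{1} = 2·v_{2}  ⟹  sig = (2;(2))
  {1,3}:  v_{1} + v_{3} = 2·v_{4}  ⟹  sig = (2;(2))

so the primitive-relation signature multiset is
[(2;()), (2;()), (2;(1)), (2;(1)), (2;(1)), (2;(1)), (2;(1)), (2;(2)), (2;(2))]


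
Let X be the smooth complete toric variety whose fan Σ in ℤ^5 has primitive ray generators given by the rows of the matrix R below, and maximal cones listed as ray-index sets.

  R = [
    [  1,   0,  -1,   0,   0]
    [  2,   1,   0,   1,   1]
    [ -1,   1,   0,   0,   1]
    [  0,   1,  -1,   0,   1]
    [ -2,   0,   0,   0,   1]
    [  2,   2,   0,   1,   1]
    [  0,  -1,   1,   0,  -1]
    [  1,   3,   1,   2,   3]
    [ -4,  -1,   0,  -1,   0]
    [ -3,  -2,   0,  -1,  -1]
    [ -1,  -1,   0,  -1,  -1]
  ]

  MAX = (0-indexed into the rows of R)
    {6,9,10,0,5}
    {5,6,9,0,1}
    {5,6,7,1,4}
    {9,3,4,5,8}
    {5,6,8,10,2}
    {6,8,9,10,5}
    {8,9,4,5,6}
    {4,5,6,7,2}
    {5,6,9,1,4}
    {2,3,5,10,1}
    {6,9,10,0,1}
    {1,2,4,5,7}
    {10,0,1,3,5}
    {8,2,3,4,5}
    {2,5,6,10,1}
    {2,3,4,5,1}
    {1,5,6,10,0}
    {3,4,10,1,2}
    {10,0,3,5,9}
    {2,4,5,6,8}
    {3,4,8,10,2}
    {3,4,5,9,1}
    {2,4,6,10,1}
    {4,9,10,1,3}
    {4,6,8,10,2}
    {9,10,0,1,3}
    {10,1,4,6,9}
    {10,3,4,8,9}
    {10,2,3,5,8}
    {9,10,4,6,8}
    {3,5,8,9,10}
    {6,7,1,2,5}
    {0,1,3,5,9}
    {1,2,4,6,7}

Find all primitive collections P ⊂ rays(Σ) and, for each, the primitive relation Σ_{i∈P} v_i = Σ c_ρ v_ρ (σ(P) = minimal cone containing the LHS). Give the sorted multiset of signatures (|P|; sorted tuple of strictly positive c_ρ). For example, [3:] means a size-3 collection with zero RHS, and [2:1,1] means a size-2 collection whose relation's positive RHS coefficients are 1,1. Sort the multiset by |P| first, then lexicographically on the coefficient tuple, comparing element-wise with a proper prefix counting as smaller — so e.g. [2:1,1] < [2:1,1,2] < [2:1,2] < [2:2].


|primitive collections| = 14. Relations:

  P={3,6}:  v_{3} + v_{6} = 0  ⇒ sig = [2:]
  P={0,2}:  v_{0} + v_{2} = v_{3}  ⇒ sig = [2:1]
  P={1,8}:  v_{1} + v_{8} = v_{4}  ⇒ sig = [2:1]
  P={2,9}:  v_{2} + v_{9} = v_{8}  ⇒ sig = [2:1]
  P={0,8}:  v_{0} + v_{8} = v_{3} + v_{9}  ⇒ sig = [2:1,1]
  P={0,4}:  v_{0} + v_{4} = v_{1} + v_{3} + v_{9}  ⇒ sig = [2:1,1,1]
  P={0,7}:  v_{0} + v_{7} = v_{1} + v_{4} + v_{5}  ⇒ sig = [2:1,1,1]
  P={3,7}:  v_{3} + v_{7} = v_{1} + v_{2} + v_{4} + v_{5}  ⇒ sig = [2:1,1,1,1]
  P={7,8}:  v_{7} + v_{8} = v_{2} + 2·v_{4} + v_{5} + v_{6}  ⇒ sig = [2:1,1,1,2]
  P={7,9}:  v_{7} + v_{9} = 2·v_{4} + v_{5} + v_{6}  ⇒ sig = [2:1,1,2]
  P={7,10}:  v_{7} + v_{10} = v_{1} + 2·v_{2} + v_{6}  ⇒ sig = [2:1,1,2]
  P={4,5,10}:  v_{4} + v_{5} + v_{10} = v_{2}  ⇒ sig = [3:1]
  P={1,5,9,10}:  v_{1} + v_{5} + v_{9} + v_{10} = 0  ⇒ sig = [4:]
  P={1,2,4,5,6}:  v_{1} + v_{2} + v_{4} + v_{5} + v_{6} = v_{7}  ⇒ sig = [5:1]

so the primitive-relation signature multiset is
    |P|=2: 11 collections, coeffs (), (1), (1), (1), (1,1), (1,1,1), (1,1,1), (1,1,1,1), (1,1,1,2), (1,1,2), (1,1,2)
    |P|=3: 1 collection, coeffs (1)
    |P|=4: 1 collection, coeffs ()
    |P|=5: 1 collection, coeffs (1)


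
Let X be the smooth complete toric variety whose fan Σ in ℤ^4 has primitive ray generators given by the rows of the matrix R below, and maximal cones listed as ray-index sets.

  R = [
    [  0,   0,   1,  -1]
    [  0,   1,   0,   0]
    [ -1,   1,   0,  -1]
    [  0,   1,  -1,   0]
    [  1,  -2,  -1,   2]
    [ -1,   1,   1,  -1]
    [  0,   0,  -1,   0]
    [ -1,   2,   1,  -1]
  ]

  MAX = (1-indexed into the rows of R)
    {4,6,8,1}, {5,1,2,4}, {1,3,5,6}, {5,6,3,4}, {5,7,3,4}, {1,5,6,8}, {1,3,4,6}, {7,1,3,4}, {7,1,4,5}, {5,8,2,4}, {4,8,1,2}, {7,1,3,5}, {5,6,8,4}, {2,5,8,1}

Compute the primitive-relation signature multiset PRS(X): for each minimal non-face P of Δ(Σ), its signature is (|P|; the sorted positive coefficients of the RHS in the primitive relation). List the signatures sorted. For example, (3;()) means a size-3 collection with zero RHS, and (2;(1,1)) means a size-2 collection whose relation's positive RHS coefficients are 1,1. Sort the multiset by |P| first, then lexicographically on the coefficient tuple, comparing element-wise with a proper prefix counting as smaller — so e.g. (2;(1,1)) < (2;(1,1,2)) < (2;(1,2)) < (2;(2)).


Σ has 9 primitive collections:

  {2,6}:  v_{2} + v_{6} = v_{8}  ⇒ sig = (2;(1))
  {2,7}:  v_{2} + v_{7} = v_{4}  ⇒ sig = (2;(1))
  {6,7}:  v_{6} + v_{7} = v_{3}  ⇒ sig = (2;(1))
  {2,3}:  v_{2} + v_{3} = v_{4} + v_{6}  ⇒ sig = (2;(1,1))
  {7,8}:  v_{7} + v_{8} = v_{4} + v_{6}  ⇒ sig = (2;(1,1))
  {3,8}:  v_{3} + v_{8} = v_{4} + 2·v_{6}  ⇒ sig = (2;(1,2))
  {1,4,5,6}:  v_{1} + v_{4} + v_{5} + v_{6} = 0  ⇒ sig = (4;())
  {1,3,4,5}:  v_{1} + v_{3} + v_{4} + v_{5} = v_{7}  ⇒ sig = (4;(1))
  {1,4,5,8}:  v_{1} + v_{4} + v_{5} + v_{8} = v_{2}  ⇒ sig = (4;(1))

so the primitive-relation signature multiset is
    |P|=2: 6 collections, coeffs (1), (1), (1), (1,1), (1,1), (1,2)
    |P|=4: 3 collections, coeffs (), (1), (1)


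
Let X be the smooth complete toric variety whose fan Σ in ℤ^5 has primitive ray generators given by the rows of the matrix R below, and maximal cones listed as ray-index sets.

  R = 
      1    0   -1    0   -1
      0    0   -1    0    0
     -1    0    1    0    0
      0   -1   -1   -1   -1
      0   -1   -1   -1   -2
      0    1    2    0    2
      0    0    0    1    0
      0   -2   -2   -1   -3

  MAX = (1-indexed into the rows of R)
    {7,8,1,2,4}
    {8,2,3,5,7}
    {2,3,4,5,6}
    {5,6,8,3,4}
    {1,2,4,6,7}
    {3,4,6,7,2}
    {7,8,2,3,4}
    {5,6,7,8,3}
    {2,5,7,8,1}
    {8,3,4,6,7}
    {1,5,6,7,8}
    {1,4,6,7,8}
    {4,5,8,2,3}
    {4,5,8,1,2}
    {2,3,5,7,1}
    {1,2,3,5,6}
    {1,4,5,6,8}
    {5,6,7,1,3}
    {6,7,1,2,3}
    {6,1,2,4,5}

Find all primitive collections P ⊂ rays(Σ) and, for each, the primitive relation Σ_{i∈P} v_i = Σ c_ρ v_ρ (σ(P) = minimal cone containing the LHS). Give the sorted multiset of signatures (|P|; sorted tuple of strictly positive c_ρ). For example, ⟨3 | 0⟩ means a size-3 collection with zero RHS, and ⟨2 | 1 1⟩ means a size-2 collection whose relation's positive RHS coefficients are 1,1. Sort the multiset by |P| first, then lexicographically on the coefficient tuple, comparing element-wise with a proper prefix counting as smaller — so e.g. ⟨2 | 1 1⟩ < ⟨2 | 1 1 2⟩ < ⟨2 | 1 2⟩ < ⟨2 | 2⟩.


Minimal non-faces — 5 found among 8 rays, 20 max cones:

  • {1,3,4}:  v_{1} + v_{3} + v_{4} = v_{5}  so sig = ⟨3 | 1⟩
  • {2,6,8}:  v_{2} + v_{6} + v_{8} = v_{4}  so sig = ⟨3 | 1⟩
  • {4,5,7}:  v_{4} + v_{5} + v_{7} = v_{8}  so sig = ⟨3 | 1⟩
  • {1,3,8}:  v_{1} + v_{3} + v_{8} = 2·v_{5} + v_{7}  so sig = ⟨3 | 1 2⟩
  • {2,5,6,7}:  v_{2} + v_{5} + v_{6} + v_{7} = 0  so sig = ⟨4 | 0⟩

Signatures (|P|; sorted positive RHS coefficients), sorted:
{ ⟨3 | 1⟩ ×3,  ⟨3 | 1 2⟩,  ⟨4 | 0⟩ }


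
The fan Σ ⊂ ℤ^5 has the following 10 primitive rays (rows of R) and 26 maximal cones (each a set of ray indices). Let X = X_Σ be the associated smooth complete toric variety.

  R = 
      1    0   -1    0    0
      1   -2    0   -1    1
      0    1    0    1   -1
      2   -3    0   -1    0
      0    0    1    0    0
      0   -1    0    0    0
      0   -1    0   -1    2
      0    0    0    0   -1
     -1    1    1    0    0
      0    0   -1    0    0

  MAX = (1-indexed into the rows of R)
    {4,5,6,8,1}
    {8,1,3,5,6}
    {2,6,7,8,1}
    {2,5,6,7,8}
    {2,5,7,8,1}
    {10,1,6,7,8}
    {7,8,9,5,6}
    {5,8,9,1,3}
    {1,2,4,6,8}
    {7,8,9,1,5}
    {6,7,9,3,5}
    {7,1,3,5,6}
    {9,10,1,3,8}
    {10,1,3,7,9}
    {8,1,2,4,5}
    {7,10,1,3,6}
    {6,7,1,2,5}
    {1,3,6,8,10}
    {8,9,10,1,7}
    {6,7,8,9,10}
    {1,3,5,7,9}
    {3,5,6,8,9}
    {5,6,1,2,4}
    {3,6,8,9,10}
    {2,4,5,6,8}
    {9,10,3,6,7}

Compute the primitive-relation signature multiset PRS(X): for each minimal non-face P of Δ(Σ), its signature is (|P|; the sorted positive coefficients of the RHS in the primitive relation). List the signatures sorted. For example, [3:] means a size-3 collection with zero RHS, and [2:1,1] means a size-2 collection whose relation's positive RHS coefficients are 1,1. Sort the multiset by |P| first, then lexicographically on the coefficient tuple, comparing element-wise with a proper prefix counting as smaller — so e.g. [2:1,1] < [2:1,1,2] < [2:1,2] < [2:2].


|primitive collections| = 12. Relations:

  {5,10}:  v_{5} + v_{10} = 0 — sig = [2:]
  {2,3}:  v_{2} + v_{3} = v_{1} + v_{5} + v_{6} — sig = [2:1,1,1]
  {2,9}:  v_{2} + v_{9} = v_{5} + v_{7} + v_{8} — sig = [2:1,1,1]
  {4,9}:  v_{4} + v_{9} = v_{2} + v_{5} + v_{8} — sig = [2:1,1,1]
  {2,10}:  v_{2} + v_{10} = v_{1} + v_{6} + v_{7} + v_{8} — sig = [2:1,1,1,1]
  {4,10}:  v_{4} + v_{10} = v_{1} + v_{2} + v_{6} + v_{8} — sig = [2:1,1,1,1]
  {3,4}:  v_{3} + v_{4} = 2·v_{1} + 2·v_{5} + 2·v_{6} + v_{8} — sig = [2:1,2,2,2]
  {4,7}:  v_{4} + v_{7} = 2·v_{2} — sig = [2:2]
  {1,6,9}:  v_{1} + v_{6} + v_{9} = 0 — sig = [3:]
  {3,7,8}:  v_{3} + v_{7} + v_{8} = 0 — sig = [3:]
  {1,2,5,6,8}:  v_{1} + v_{2} + v_{5} + v_{6} + v_{8} = v_{4} — sig = [5:1]
  {1,5,6,7,8}:  v_{1} + v_{5} + v_{6} + v_{7} + v_{8} = v_{2} — sig = [5:1]

Signatures (|P|; sorted positive RHS coefficients), sorted:
[[2:], [2:1,1,1], [2:1,1,1], [2:1,1,1], [2:1,1,1,1], [2:1,1,1,1], [2:1,2,2,2], [2:2], [3:], [3:], [5:1], [5:1]]


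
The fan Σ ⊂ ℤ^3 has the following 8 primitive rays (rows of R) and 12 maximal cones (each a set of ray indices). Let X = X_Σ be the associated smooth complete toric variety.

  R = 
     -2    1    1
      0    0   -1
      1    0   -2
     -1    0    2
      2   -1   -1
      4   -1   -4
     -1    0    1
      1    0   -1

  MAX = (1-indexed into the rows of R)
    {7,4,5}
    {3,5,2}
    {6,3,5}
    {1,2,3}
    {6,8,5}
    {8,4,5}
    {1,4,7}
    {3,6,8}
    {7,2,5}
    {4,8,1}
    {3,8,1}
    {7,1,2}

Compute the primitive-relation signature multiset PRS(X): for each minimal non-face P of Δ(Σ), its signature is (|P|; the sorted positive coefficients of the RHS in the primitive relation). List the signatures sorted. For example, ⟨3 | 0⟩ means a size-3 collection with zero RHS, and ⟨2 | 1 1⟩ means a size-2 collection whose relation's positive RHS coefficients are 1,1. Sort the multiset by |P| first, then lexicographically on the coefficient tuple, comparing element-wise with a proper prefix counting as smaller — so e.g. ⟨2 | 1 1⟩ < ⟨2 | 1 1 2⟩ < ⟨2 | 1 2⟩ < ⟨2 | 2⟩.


Σ has 11 primitive collections:

  {1,5}:  v_{1} + v_{5} = 0  →  sig = ⟨2 | 0⟩
  {3,4}:  v_{3} + v_{4} = 0  →  sig = ⟨2 | 0⟩
  {7,8}:  v_{7} + v_{8} = 0  →  sig = ⟨2 | 0⟩
  {2,4}:  v_{2} + v_{4} = v_{7}  →  sig = ⟨2 | 1⟩
  {2,8}:  v_{2} + v_{8} = v_{3}  →  sig = ⟨2 | 1⟩
  {3,7}:  v_{3} + v_{7} = v_{2}  →  sig = ⟨2 | 1⟩
  {1,6}:  v_{1} + v_{6} = v_{3} + v_{8}  →  sig = ⟨2 | 1 1⟩
  {4,6}:  v_{4} + v_{6} = v_{5} + v_{8}  →  sig = ⟨2 | 1 1⟩
  {6,7}:  v_{6} + v_{7} = v_{3} + v_{5}  →  sig = ⟨2 | 1 1⟩
  {2,6}:  v_{2} + v_{6} = 2·v_{3} + v_{5}  →  sig = ⟨2 | 1 2⟩
  {3,5,8}:  v_{3} + v_{5} + v_{8} = v_{6}  →  sig = ⟨3 | 1⟩

Signatures (|P|; sorted positive RHS coefficients), sorted:
    |P|=2: 10 collections, coeffs (), (), (), (1), (1), (1), (1,1), (1,1), (1,1), (1,2)
    |P|=3: 1 collection, coeffs (1)


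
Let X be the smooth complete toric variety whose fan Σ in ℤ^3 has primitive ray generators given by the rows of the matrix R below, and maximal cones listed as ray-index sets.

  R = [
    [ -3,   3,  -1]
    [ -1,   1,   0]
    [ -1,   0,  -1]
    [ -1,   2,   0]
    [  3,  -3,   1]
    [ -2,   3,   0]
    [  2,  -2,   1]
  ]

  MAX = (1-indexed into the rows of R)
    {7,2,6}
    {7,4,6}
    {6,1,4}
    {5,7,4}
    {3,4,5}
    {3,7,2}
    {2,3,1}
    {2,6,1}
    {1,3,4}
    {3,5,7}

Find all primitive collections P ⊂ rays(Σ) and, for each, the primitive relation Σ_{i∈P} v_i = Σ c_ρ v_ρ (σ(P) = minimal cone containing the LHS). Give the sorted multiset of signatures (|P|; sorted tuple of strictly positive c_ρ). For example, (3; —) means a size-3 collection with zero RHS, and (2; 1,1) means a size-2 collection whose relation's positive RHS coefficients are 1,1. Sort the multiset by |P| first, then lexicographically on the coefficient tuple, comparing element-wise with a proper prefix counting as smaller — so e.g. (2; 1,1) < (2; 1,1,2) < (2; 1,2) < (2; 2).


7 collections generate NE(X_Σ); each relation:

  {1,5}:  v_{1} + v_{5} = 0 — sig = (2; —)
  {1,7}:  v_{1} + v_{7} = v_{2} — sig = (2; 1)
  {2,4}:  v_{2} + v_{4} = v_{6} — sig = (2; 1)
  {2,5}:  v_{2} + v_{5} = v_{7} — sig = (2; 1)
  {3,6}:  v_{3} + v_{6} = v_{1} — sig = (2; 1)
  {5,6}:  v_{5} + v_{6} = v_{4} + v_{7} — sig = (2; 1,1)
  {3,4,7}:  v_{3} + v_{4} + v_{7} = 0 — sig = (3; —)

Signatures (|P|; sorted positive RHS coefficients), sorted:
    |P|=2: 6 collections, coeffs (), (1), (1), (1), (1), (1,1)
    |P|=3: 1 collection, coeffs ()


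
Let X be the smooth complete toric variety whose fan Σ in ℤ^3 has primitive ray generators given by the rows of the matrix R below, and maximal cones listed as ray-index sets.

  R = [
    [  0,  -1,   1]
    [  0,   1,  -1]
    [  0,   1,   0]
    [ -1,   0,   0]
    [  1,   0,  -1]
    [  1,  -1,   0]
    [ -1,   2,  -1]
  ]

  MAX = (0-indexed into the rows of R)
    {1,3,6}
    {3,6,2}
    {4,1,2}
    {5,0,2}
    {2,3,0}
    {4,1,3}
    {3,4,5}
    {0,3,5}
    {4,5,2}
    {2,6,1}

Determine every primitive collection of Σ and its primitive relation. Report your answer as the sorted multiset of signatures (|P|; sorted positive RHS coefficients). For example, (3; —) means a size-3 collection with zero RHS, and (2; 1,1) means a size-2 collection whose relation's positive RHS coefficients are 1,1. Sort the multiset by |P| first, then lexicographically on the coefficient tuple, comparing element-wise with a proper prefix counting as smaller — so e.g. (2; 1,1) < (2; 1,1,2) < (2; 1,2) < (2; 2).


Δ(Σ) — 7 vertices, 9 min non-faces:

  • {0,1}:  v_{0} + v_{1} = 0  →  sig = (2; —)
  • {0,4}:  v_{0} + v_{4} = v_{5}  →  sig = (2; 1)
  • {1,5}:  v_{1} + v_{5} = v_{4}  →  sig = (2; 1)
  • {5,6}:  v_{5} + v_{6} = v_{1}  →  sig = (2; 1)
  • {0,6}:  v_{0} + v_{6} = v_{2} + v_{3}  →  sig = (2; 1,1)
  • {4,6}:  v_{4} + v_{6} = 2·v_{1}  →  sig = (2; 2)
  • {2,3,5}:  v_{2} + v_{3} + v_{5} = 0  →  sig = (3; —)
  • {1,2,3}:  v_{1} + v_{2} + v_{3} = v_{6}  →  sig = (3; 1)
  • {2,3,4}:  v_{2} + v_{3} + v_{4} = v_{1}  →  sig = (3; 1)

Signatures (|P|; sorted positive RHS coefficients), sorted:
    (2; —)
    (2; 1)
    (2; 1)
    (2; 1)
    (2; 1,1)
    (2; 2)
    (3; —)
    (3; 1)
    (3; 1)


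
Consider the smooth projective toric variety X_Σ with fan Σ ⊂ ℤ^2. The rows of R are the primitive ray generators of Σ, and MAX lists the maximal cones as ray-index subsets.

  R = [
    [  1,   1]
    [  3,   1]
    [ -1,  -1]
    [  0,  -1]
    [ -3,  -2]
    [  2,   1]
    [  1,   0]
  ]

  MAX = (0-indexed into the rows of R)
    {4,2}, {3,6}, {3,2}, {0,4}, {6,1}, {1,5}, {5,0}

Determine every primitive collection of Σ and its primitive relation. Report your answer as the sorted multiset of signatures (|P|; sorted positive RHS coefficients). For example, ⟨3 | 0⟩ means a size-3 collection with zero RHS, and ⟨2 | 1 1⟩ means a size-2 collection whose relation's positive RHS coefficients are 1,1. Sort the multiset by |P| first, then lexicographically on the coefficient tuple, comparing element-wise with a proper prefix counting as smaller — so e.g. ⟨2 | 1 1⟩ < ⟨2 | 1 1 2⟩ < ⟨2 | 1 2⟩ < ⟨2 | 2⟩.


The 14 primitive collections of Σ (r=7, n=2):

  • {0,2}:  v_{0} + v_{2} = 0 — sig = ⟨2 | 0⟩
  • {0,3}:  v_{0} + v_{3} = v_{6} — sig = ⟨2 | 1⟩
  • {0,6}:  v_{0} + v_{6} = v_{5} — sig = ⟨2 | 1⟩
  • {1,4}:  v_{1} + v_{4} = v_{3} — sig = ⟨2 | 1⟩
  • {2,5}:  v_{2} + v_{5} = v_{6} — sig = ⟨2 | 1⟩
  • {2,6}:  v_{2} + v_{6} = v_{3} — sig = ⟨2 | 1⟩
  • {4,5}:  v_{4} + v_{5} = v_{2} — sig = ⟨2 | 1⟩
  • {5,6}:  v_{5} + v_{6} = v_{1} — sig = ⟨2 | 1⟩
  • {0,1}:  v_{0} + v_{1} = 2·v_{5} — sig = ⟨2 | 2⟩
  • {1,2}:  v_{1} + v_{2} = 2·v_{6} — sig = ⟨2 | 2⟩
  • {3,5}:  v_{3} + v_{5} = 2·v_{6} — sig = ⟨2 | 2⟩
  • {4,6}:  v_{4} + v_{6} = 2·v_{2} — sig = ⟨2 | 2⟩
  • {1,3}:  v_{1} + v_{3} = 3·v_{6} — sig = ⟨2 | 3⟩
  • {3,4}:  v_{3} + v_{4} = 3·v_{2} — sig = ⟨2 | 3⟩

Hence PRS(X_Σ) =
    |P|=2: 14 collections, coeffs (), (1), (1), (1), (1), (1), (1), (1), (2), (2), (2), (2), (3), (3)


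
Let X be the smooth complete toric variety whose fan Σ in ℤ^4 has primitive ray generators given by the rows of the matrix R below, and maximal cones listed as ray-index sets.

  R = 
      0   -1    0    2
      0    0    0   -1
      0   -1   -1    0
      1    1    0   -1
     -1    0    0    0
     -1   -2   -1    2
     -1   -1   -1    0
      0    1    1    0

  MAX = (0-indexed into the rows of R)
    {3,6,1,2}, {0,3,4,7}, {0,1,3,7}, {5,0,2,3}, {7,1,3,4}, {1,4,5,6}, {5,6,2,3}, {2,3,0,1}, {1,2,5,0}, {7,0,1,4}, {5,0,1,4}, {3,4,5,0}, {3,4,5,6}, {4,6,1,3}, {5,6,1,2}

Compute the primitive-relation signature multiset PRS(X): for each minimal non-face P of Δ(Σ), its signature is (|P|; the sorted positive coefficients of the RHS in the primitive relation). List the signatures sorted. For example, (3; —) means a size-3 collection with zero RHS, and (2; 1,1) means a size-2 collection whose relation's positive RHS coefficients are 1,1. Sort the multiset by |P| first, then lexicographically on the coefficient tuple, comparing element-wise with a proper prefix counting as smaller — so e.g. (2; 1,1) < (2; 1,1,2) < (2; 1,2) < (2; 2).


7 minimal non-faces of Δ(Σ) (on 8 rays):

  • {2,7}:  v_{2} + v_{7} = 0  so sig = (2; —)
  • {0,6}:  v_{0} + v_{6} = v_{5}  so sig = (2; 1)
  • {2,4}:  v_{2} + v_{4} = v_{6}  so sig = (2; 1)
  • {6,7}:  v_{6} + v_{7} = v_{4}  so sig = (2; 1)
  • {5,7}:  v_{5} + v_{7} = v_{0} + v_{4}  so sig = (2; 1,1)
  • {1,3,5}:  v_{1} + v_{3} + v_{5} = v_{2}  so sig = (3; 1)
  • {0,1,3,4}:  v_{0} + v_{1} + v_{3} + v_{4} = 0  so sig = (4; —)

Sorted signature multiset PRS(X):
    |P|=2: 5 collections, coeffs (), (1), (1), (1), (1,1)
    |P|=3: 1 collection, coeffs (1)
    |P|=4: 1 collection, coeffs ()


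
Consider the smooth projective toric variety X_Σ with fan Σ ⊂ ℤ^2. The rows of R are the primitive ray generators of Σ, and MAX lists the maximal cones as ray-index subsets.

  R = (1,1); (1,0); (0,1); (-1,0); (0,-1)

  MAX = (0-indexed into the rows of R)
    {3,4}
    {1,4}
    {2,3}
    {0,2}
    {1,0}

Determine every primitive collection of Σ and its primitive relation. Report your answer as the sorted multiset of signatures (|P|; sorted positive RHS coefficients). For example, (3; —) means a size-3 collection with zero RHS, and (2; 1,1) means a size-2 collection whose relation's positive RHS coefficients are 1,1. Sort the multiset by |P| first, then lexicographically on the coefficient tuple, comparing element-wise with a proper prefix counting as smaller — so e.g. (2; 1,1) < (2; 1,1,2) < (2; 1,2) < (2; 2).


The 5 primitive collections of Σ (r=5, n=2):

  P={1,3}:  v_{1} + v_{3} = 0 ; sig = (2; —)
  P={2,4}:  v_{2} + v_{4} = 0 ; sig = (2; —)
  P={0,3}:  v_{0} + v_{3} = v_{2} ; sig = (2; 1)
  P={0,4}:  v_{0} + v_{4} = v_{1} ; sig = (2; 1)
  P={1,2}:  v_{1} + v_{2} = v_{0} ; sig = (2; 1)

Hence PRS(X_Σ) =
    |P|=2: 5 collections, coeffs (), (), (1), (1), (1)


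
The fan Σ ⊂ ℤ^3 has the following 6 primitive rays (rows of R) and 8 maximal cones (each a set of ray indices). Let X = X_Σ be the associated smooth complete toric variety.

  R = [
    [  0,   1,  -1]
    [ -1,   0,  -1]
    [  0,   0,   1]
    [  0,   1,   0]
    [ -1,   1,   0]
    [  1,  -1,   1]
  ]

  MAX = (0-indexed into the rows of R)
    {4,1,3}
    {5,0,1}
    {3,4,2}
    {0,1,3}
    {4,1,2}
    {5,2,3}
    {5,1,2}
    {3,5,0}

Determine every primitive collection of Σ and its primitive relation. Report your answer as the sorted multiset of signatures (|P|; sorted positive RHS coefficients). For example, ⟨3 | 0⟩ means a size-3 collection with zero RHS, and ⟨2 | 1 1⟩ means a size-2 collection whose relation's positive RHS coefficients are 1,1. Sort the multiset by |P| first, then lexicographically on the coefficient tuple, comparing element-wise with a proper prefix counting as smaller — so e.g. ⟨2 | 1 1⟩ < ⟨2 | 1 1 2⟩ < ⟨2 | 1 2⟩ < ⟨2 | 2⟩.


Σ has 5 primitive collections:

  {0,2}:  v_{0} + v_{2} = v_{3}  so sig = ⟨2 | 1⟩
  {4,5}:  v_{4} + v_{5} = v_{2}  so sig = ⟨2 | 1⟩
  {0,4}:  v_{0} + v_{4} = v_{1} + 2·v_{3}  so sig = ⟨2 | 1 2⟩
  {1,3,5}:  v_{1} + v_{3} + v_{5} = 0  so sig = ⟨3 | 0⟩
  {1,2,3}:  v_{1} + v_{2} + v_{3} = v_{4}  so sig = ⟨3 | 1⟩

Signatures (|P|; sorted positive RHS coefficients), sorted:
    |P|=2: 3 collections, coeffs (1), (1), (1,2)
    |P|=3: 2 collections, coeffs (), (1)


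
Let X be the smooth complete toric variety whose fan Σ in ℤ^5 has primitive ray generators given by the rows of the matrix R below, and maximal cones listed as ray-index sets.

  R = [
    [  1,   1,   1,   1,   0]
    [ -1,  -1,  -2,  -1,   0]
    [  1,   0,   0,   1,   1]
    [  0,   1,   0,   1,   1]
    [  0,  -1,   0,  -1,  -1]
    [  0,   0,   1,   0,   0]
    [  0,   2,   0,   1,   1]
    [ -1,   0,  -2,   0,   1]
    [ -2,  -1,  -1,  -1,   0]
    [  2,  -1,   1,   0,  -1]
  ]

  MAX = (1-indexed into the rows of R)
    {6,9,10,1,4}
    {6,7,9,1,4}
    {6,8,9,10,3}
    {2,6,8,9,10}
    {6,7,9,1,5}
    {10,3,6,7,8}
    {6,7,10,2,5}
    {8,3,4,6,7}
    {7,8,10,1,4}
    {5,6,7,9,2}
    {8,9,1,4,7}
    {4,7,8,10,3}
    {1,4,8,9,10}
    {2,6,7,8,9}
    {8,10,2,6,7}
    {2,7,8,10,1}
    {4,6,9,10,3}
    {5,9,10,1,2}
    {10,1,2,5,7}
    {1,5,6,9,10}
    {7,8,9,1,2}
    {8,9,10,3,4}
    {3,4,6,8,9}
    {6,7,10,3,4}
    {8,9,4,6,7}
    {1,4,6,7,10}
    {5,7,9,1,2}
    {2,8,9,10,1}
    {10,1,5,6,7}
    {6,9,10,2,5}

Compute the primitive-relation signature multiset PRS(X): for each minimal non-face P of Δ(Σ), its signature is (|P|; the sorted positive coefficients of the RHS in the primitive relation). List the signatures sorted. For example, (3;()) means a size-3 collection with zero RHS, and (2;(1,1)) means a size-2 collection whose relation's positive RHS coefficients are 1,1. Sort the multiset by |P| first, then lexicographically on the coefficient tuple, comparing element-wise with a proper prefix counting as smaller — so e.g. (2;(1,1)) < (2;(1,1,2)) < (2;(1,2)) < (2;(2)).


11 minimal non-faces of Δ(Σ) (on 10 rays):

  P = {4,5}:  v_{4} + v_{5} = 0 — sig = (2;())
  P = {2,4}:  v_{2} + v_{4} = v_{8} — sig = (2;(1))
  P = {5,8}:  v_{5} + v_{8} = v_{2} — sig = (2;(1))
  P = {3,5}:  v_{3} + v_{5} = v_{6} + v_{8} + v_{10} — sig = (2;(1,1,1))
  P = {2,3}:  v_{2} + v_{3} = v_{6} + 2·v_{8} + v_{10} — sig = (2;(1,1,2))
  P = {1,3}:  v_{1} + v_{3} = 2·v_{4} + v_{10} — sig = (2;(1,2))
  P = {1,2,6}:  v_{1} + v_{2} + v_{6} = 0 — sig = (3;())
  P = {7,9,10}:  v_{7} + v_{9} + v_{10} = 0 — sig = (3;())
  P = {1,6,8}:  v_{1} + v_{6} + v_{8} = v_{4} — sig = (3;(1))
  P = {3,7,9}:  v_{3} + v_{7} + v_{9} = v_{4} + v_{6} + v_{8} — sig = (3;(1,1,1))
  P = {4,6,8,10}:  v_{4} + v_{6} + v_{8} + v_{10} = v_{3} — sig = (4;(1))

Hence PRS(X_Σ) =
    (2;())
    (2;(1))
    (2;(1))
    (2;(1,1,1))
    (2;(1,1,2))
    (2;(1,2))
    (3;())
    (3;())
    (3;(1))
    (3;(1,1,1))
    (4;(1))


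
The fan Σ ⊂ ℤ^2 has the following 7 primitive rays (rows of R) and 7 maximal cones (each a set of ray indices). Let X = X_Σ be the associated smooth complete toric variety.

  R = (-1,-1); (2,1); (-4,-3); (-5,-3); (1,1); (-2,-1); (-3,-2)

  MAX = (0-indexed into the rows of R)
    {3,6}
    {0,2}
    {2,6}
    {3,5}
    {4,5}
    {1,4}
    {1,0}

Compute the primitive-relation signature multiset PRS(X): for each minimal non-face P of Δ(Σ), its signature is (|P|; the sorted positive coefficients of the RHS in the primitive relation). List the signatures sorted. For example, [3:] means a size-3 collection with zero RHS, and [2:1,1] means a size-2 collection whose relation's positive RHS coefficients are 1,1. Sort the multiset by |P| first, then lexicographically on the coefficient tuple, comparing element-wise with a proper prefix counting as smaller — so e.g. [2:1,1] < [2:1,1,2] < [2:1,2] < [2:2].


The 14 primitive collections of Σ (r=7, n=2):

  {0,4}:  v_{0} + v_{4} = 0 — sig = [2:]
  {1,5}:  v_{1} + v_{5} = 0 — sig = [2:]
  {0,5}:  v_{0} + v_{5} = v_{6} — sig = [2:1]
  {0,6}:  v_{0} + v_{6} = v_{2} — sig = [2:1]
  {1,3}:  v_{1} + v_{3} = v_{6} — sig = [2:1]
  {1,6}:  v_{1} + v_{6} = v_{0} — sig = [2:1]
  {2,4}:  v_{2} + v_{4} = v_{6} — sig = [2:1]
  {4,6}:  v_{4} + v_{6} = v_{5} — sig = [2:1]
  {5,6}:  v_{5} + v_{6} = v_{3} — sig = [2:1]
  {0,3}:  v_{0} + v_{3} = 2·v_{6} — sig = [2:2]
  {1,2}:  v_{1} + v_{2} = 2·v_{0} — sig = [2:2]
  {2,5}:  v_{2} + v_{5} = 2·v_{6} — sig = [2:2]
  {3,4}:  v_{3} + v_{4} = 2·v_{5} — sig = [2:2]
  {2,3}:  v_{2} + v_{3} = 3·v_{6} — sig = [2:3]

Hence PRS(X_Σ) =
{ [2:] ×2,  [2:1] ×7,  [2:2] ×4,  [2:3] }


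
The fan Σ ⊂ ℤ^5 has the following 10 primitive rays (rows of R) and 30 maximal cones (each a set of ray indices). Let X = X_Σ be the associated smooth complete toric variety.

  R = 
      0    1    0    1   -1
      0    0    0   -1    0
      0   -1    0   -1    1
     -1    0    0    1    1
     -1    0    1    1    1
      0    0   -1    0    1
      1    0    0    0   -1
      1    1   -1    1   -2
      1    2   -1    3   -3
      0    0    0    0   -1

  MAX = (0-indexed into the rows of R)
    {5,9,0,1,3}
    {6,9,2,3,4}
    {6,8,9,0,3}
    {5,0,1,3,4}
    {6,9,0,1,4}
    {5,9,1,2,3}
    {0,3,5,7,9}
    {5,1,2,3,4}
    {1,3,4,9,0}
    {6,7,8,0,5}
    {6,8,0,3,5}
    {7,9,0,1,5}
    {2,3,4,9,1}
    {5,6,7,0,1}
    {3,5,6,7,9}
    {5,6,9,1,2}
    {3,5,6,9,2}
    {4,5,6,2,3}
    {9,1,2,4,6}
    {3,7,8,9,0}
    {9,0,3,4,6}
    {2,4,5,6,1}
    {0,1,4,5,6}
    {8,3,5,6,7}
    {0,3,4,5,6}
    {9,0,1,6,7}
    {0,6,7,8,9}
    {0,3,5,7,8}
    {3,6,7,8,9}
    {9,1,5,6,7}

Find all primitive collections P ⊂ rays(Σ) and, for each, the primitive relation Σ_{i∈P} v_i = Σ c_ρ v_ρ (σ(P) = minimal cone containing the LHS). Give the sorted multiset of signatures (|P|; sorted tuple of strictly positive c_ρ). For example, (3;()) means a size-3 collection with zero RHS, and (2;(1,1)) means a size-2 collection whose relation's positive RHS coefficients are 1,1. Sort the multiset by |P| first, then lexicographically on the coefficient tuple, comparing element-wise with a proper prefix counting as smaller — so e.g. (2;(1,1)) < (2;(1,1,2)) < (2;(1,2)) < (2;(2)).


The 12 primitive collections of Σ (r=10, n=5):

  P = {0,2}:  v_{0} + v_{2} = 0  ⟹  sig = (2;())
  P = {1,8}:  v_{1} + v_{8} = v_{0} + v_{7}  ⟹  sig = (2;(1,1))
  P = {2,7}:  v_{2} + v_{7} = v_{5} + v_{6} + v_{9}  ⟹  sig = (2;(1,1,1))
  P = {2,8}:  v_{2} + v_{8} = v_{3} + v_{6} + v_{7}  ⟹  sig = (2;(1,1,1))
  P = {4,7}:  v_{4} + v_{7} = v_{0} + v_{3} + v_{6}  ⟹  sig = (2;(1,1,1))
  P = {4,8}:  v_{4} + v_{8} = 2·v_{0} + 2·v_{3} + 2·v_{6}  ⟹  sig = (2;(2,2,2))
  P = {1,3,6}:  v_{1} + v_{3} + v_{6} = 0  ⟹  sig = (3;())
  P = {4,5,9}:  v_{4} + v_{5} + v_{9} = v_{3}  ⟹  sig = (3;(1))
  P = {1,3,7}:  v_{1} + v_{3} + v_{7} = v_{0} + v_{5} + v_{9}  ⟹  sig = (3;(1,1,1))
  P = {5,8,9}:  v_{5} + v_{8} + v_{9} = v_{3} + 2·v_{7}  ⟹  sig = (3;(1,2))
  P = {0,3,6,7}:  v_{0} + v_{3} + v_{6} + v_{7} = v_{8}  ⟹  sig = (4;(1))
  P = {0,5,6,9}:  v_{0} + v_{5} + v_{6} + v_{9} = v_{7}  ⟹  sig = (4;(1))

Sorted signature multiset PRS(X):
    |P|=2: 6 collections, coeffs (), (1,1), (1,1,1), (1,1,1), (1,1,1), (2,2,2)
    |P|=3: 4 collections, coeffs (), (1), (1,1,1), (1,2)
    |P|=4: 2 collections, coeffs (1), (1)


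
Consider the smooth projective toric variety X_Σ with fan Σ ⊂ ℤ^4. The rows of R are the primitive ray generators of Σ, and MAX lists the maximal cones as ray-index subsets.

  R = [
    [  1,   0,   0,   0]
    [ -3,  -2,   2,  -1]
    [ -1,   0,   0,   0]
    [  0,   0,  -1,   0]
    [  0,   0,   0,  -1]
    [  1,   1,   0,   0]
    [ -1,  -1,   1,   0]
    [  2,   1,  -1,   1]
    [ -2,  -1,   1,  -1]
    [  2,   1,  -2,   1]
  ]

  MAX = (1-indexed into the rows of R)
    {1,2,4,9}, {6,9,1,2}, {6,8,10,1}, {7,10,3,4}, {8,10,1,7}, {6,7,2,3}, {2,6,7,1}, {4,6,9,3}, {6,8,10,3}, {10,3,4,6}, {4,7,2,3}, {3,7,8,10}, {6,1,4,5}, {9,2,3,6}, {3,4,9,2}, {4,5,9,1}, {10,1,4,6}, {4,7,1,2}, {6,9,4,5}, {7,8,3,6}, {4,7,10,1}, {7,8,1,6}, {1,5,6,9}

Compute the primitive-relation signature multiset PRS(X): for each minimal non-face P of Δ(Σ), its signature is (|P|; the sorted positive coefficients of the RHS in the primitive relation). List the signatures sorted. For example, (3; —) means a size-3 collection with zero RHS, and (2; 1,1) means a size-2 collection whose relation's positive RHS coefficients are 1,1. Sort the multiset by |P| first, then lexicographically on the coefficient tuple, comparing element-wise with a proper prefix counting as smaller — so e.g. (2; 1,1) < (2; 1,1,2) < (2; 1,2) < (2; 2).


Σ has 16 primitive collections:

  {1,3}:  v_{1} + v_{3} = 0 — sig = (2; —)
  {8,9}:  v_{8} + v_{9} = 0 — sig = (2; —)
  {2,8}:  v_{2} + v_{8} = v_{7} — sig = (2; 1)
  {4,8}:  v_{4} + v_{8} = v_{10} — sig = (2; 1)
  {7,9}:  v_{7} + v_{9} = v_{2} — sig = (2; 1)
  {9,10}:  v_{9} + v_{10} = v_{4} — sig = (2; 1)
  {2,10}:  v_{2} + v_{10} = v_{4} + v_{7} — sig = (2; 1,1)
  {5,7}:  v_{5} + v_{7} = v_{1} + v_{9} — sig = (2; 1,1)
  {3,5}:  v_{3} + v_{5} = v_{4} + v_{6} + v_{9} — sig = (2; 1,1,1)
  {5,8}:  v_{5} + v_{8} = v_{1} + v_{4} + v_{6} — sig = (2; 1,1,1)
  {5,10}:  v_{5} + v_{10} = v_{1} + 2·v_{4} + v_{6} — sig = (2; 1,1,2)
  {2,5}:  v_{2} + v_{5} = v_{1} + 2·v_{9} — sig = (2; 1,2)
  {4,6,7}:  v_{4} + v_{6} + v_{7} = 0 — sig = (3; —)
  {2,4,6}:  v_{2} + v_{4} + v_{6} = v_{9} — sig = (3; 1)
  {6,7,10}:  v_{6} + v_{7} + v_{10} = v_{8} — sig = (3; 1)
  {1,4,6,9}:  v_{1} + v_{4} + v_{6} + v_{9} = v_{5} — sig = (4; 1)

Signatures (|P|; sorted positive RHS coefficients), sorted:
    |P|=2: 12 collections, coeffs (), (), (1), (1), (1), (1), (1,1), (1,1), (1,1,1), (1,1,1), (1,1,2), (1,2)
    |P|=3: 3 collections, coeffs (), (1), (1)
    |P|=4: 1 collection, coeffs (1)


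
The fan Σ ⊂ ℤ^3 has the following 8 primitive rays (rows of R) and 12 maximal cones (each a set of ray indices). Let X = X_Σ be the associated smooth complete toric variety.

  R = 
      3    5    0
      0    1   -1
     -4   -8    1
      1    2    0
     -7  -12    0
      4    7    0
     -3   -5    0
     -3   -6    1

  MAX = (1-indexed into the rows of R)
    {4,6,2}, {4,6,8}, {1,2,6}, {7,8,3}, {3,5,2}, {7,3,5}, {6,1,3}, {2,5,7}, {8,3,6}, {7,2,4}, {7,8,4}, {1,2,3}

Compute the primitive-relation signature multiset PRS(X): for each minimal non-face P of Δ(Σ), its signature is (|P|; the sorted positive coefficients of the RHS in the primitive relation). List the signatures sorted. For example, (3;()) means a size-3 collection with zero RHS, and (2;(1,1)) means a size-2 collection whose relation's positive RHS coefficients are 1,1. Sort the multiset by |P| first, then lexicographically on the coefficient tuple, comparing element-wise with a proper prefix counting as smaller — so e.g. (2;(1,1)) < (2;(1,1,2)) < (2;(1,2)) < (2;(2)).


Δ(Σ) — 8 vertices, 12 min non-faces:

  • {1,7}:  v_{1} + v_{7} = 0  so sig = (2;())
  • {1,4}:  v_{1} + v_{4} = v_{6}  so sig = (2;(1))
  • {2,8}:  v_{2} + v_{8} = v_{7}  so sig = (2;(1))
  • {3,4}:  v_{3} + v_{4} = v_{8}  so sig = (2;(1))
  • {5,6}:  v_{5} + v_{6} = v_{7}  so sig = (2;(1))
  • {6,7}:  v_{6} + v_{7} = v_{4}  so sig = (2;(1))
  • {1,5}:  v_{1} + v_{5} = v_{2} + v_{3}  so sig = (2;(1,1))
  • {1,8}:  v_{1} + v_{8} = v_{3} + v_{6}  so sig = (2;(1,1))
  • {5,8}:  v_{5} + v_{8} = v_{3} + 2·v_{7}  so sig = (2;(1,2))
  • {4,5}:  v_{4} + v_{5} = 2·v_{7}  so sig = (2;(2))
  • {2,3,6}:  v_{2} + v_{3} + v_{6} = 0  so sig = (3;())
  • {2,3,7}:  v_{2} + v_{3} + v_{7} = v_{5}  so sig = (3;(1))

Signatures (|P|; sorted positive RHS coefficients), sorted:
    |P|=2: 10 collections, coeffs (), (1), (1), (1), (1), (1), (1,1), (1,1), (1,2), (2)
    |P|=3: 2 collections, coeffs (), (1)
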